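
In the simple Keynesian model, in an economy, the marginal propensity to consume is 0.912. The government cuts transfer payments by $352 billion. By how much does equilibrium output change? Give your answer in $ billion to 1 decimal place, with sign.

The transfer change shifts disposable income by −$352 billion, so first-round consumption changes by c·ΔTR = 0.912 × (−$352 billion) = −$321.024 billion.
Expenditure multiplier = 1/(1 − MPC) = 1/(1 − 0.912) = 1/0.088 ≈ 11.364.
The transfer multiplier is c × k ≈ 10.364, so ΔY = k × (c·ΔTR) = (−$321.024 billion) / 0.088 = −$3,648 billion.

−$3,648.0 billion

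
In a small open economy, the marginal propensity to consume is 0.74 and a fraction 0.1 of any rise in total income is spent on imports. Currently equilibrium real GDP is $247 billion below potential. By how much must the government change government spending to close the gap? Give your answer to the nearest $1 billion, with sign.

+$89 billion

Spending multiplier = 1/(1 − c + m) = 1/(1 − 0.74 + 0.1) = 1/0.36 ≈ 2.778.
Need ΔY = +$247 billion, so ΔG = ΔY/k = (+$247 billion) × 0.36 ≈ +$89 billion.
The government should increase government spending by $89 billion.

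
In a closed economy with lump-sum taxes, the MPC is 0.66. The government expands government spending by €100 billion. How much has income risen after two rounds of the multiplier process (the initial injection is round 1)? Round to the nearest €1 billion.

Round 1 adds ΔG = €100 billion; each later round is MPC = 0.66 times the previous.
After 2 rounds: 100 + 66 = ΔG·(1 − c^2)/(1 − c) = 100 × (1 − 0.4356)/0.34 = €166 billion.

€166 billion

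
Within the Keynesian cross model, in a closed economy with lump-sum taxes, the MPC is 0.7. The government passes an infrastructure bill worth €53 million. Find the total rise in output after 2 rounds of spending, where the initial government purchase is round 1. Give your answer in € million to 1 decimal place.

€90.1 million

Round 1 adds ΔG = €53 million; each later round is MPC = 0.7 times the previous.
After 2 rounds: 53 + 37.1 = ΔG·(1 − c^2)/(1 − c) = 53 × (1 − 0.49)/0.3 = €90.1 million.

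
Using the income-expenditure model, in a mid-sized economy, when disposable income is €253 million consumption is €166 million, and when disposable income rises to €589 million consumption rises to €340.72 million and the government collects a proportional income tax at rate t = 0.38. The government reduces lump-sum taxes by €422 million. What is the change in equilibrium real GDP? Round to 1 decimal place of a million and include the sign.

MPC = ΔC/ΔYd = (340.72 − 166)/(589 − 253) = 174.72/336 = 0.52.
A lump-sum tax change of −€422 million shifts disposable income by +€422 million; first-round consumption changes by −c × ΔT = −0.52 × (−€422 million) = +€219.44 million.
Expenditure multiplier = 1/(1 − c(1−t)) = 1/(1 − 0.52×0.62) = 1/0.6776 ≈ 1.476.
The tax multiplier is −c × k ≈ −0.767, so ΔY = k × (−c·ΔT) = (+€219.44 million) / 0.6776 ≈ +€323.8 million.

+€323.8 million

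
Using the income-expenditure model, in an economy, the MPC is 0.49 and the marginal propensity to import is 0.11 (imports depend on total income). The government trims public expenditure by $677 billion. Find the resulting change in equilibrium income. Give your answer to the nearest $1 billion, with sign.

Expenditure multiplier = 1/(1 − c + m) = 1/(1 − 0.49 + 0.11) = 1/0.62 ≈ 1.613.
ΔY = k × ΔG = (−$677 billion) / 0.62 ≈ −$1,092 billion.

−$1,092 billion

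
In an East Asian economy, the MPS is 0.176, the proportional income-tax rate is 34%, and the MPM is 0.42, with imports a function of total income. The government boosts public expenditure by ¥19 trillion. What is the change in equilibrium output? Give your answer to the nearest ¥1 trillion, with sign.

MPC = 1 − MPS = 1 − 0.176 = 0.824.
Government-spending multiplier = 1/(1 − c(1−t) + m) = 1/(1 − 0.824×0.66 + 0.42) = 1/0.87616 ≈ 1.141.
ΔY = k × ΔG = (+¥19 trillion) / 0.87616 ≈ +¥22 trillion.

+¥22 trillion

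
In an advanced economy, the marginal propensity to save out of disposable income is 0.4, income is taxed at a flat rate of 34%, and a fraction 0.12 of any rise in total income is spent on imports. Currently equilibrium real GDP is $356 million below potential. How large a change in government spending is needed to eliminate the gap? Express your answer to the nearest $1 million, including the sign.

+$258 million

MPC = 1 − MPS = 1 − 0.4 = 0.6.
Spending multiplier = 1/(1 − c(1−t) + m) = 1/(1 − 0.6×0.66 + 0.12) = 1/0.724 ≈ 1.381.
Need ΔY = +$356 million, so ΔG = ΔY/k = (+$356 million) × 0.724 ≈ +$258 million.
The government should increase government spending by $258 million.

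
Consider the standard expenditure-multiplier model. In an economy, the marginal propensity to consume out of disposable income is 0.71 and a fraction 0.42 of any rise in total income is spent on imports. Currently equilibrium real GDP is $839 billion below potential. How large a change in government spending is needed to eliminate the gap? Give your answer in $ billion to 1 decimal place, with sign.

+$595.7 billion

Spending multiplier = 1/(1 − c + m) = 1/(1 − 0.71 + 0.42) = 1/0.71 ≈ 1.408.
Need ΔY = +$839 billion, so ΔG = ΔY/k = (+$839 billion) × 0.71 ≈ +$595.7 billion.
The government should increase government spending by $595.7 billion.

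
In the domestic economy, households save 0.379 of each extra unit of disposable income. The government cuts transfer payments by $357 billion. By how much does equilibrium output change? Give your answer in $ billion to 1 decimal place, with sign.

−$585.0 billion

MPC = 1 − MPS = 1 − 0.379 = 0.621.
The transfer change shifts disposable income by −$357 billion, so first-round consumption changes by c·ΔTR = 0.621 × (−$357 billion) = −$221.697 billion.
Expenditure multiplier = 1/(1 − MPC) = 1/(1 − 0.621) = 1/0.379 ≈ 2.639.
The transfer multiplier is c × k ≈ 1.639, so ΔY = k × (c·ΔTR) = (−$221.697 billion) / 0.379 ≈ −$585 billion.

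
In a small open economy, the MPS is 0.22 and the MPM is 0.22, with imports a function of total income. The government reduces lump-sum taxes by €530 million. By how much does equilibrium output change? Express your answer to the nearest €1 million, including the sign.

MPC = 1 − MPS = 1 − 0.22 = 0.78.
A lump-sum tax change of −€530 million shifts disposable income by +€530 million; first-round consumption changes by −c × ΔT = −0.78 × (−€530 million) = +€413.4 million.
Expenditure multiplier = 1/(1 − c + m) = 1/(1 − 0.78 + 0.22) = 1/0.44 ≈ 2.273.
The tax multiplier is −c × k ≈ −1.773, so ΔY = k × (−c·ΔT) = (+€413.4 million) / 0.44 ≈ +€940 million.

+€940 million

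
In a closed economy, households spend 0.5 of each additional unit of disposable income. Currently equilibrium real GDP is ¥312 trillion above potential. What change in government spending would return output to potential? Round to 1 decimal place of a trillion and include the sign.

Spending multiplier = 1/(1 − MPC) = 1/(1 − 0.5) = 1/0.5 = 2.
Need ΔY = −¥312 trillion, so ΔG = ΔY/k = (−¥312 trillion) × 0.5 = −¥156 trillion.
The government should cut government spending by ¥156 trillion.

−¥156.0 trillion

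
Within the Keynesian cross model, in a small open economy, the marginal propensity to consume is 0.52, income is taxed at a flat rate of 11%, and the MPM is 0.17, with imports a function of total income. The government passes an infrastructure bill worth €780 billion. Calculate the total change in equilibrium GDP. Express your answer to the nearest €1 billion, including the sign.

Expenditure multiplier = 1/(1 − c(1−t) + m) = 1/(1 − 0.52×0.89 + 0.17) = 1/0.7072 ≈ 1.414.
ΔY = k × ΔG = (+€780 billion) / 0.7072 ≈ +€1,103 billion.

+€1,103 billion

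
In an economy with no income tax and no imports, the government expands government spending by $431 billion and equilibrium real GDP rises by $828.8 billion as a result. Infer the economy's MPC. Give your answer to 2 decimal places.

0.48

Implied spending multiplier k = ΔY/ΔG = 828.8/431 ≈ 1.923.
Since k = 1/(1 − MPC), MPC = 1 − 1/k = 1 − ΔG/ΔY = 1 − 431/828.8 ≈ 0.48.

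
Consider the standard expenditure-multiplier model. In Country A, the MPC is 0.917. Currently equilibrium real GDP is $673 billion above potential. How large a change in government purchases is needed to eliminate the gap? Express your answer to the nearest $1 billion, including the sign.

Spending multiplier = 1/(1 − MPC) = 1/(1 − 0.917) = 1/0.083 ≈ 12.048.
Need ΔY = −$673 billion, so ΔG = ΔY/k = (−$673 billion) × 0.083 ≈ −$56 billion.
The government should cut government purchases by $56 billion.

−$56 billion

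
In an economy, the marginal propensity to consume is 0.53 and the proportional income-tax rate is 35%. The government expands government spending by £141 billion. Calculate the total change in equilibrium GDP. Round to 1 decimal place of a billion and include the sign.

+£215.1 billion

Government-spending multiplier = 1/(1 − c(1−t)) = 1/(1 − 0.53×0.65) = 1/0.6555 ≈ 1.526.
ΔY = k × ΔG = (+£141 billion) / 0.6555 ≈ +£215.1 billion.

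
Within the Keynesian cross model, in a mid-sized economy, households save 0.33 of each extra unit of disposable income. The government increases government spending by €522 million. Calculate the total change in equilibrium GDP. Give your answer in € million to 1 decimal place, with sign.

+€1,581.8 million

MPC = 1 − MPS = 1 − 0.33 = 0.67.
Government-spending multiplier = 1/(1 − MPC) = 1/(1 − 0.67) = 1/0.33 ≈ 3.03.
ΔY = k × ΔG = (+€522 million) / 0.33 ≈ +€1,581.8 million.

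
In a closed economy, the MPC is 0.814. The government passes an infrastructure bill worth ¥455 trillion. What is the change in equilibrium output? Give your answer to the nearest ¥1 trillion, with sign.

Expenditure multiplier = 1/(1 − MPC) = 1/(1 − 0.814) = 1/0.186 ≈ 5.376.
ΔY = k × ΔG = (+¥455 trillion) / 0.186 ≈ +¥2,446 trillion.

+¥2,446 trillion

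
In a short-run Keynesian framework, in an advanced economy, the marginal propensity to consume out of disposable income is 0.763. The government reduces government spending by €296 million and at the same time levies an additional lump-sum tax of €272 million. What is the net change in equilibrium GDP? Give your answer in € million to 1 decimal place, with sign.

−€2,124.6 million

Expenditure multiplier = 1/(1 − MPC) = 1/(1 − 0.763) = 1/0.237 ≈ 4.219.
ΔG contributes k·ΔG = (−€296 million) / 0.237 ≈ −€1,248.9 million.
ΔT of +€272 million changes first-round spending by −c·ΔT = −€207.536 million, contributing k·(−c·ΔT) = (−€207.536 million) / 0.237 ≈ −€875.7 million.
Net ΔY = k(ΔG − c·ΔT) = (−€503.536 million) / 0.237 ≈ −€2,124.6 million.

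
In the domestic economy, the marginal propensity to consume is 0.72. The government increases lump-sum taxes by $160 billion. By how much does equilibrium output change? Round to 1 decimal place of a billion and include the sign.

A lump-sum tax change of +$160 billion shifts disposable income by −$160 billion; first-round consumption changes by −c × ΔT = −0.72 × (+$160 billion) = −$115.2 billion.
Expenditure multiplier = 1/(1 − MPC) = 1/(1 − 0.72) = 1/0.28 ≈ 3.571.
The tax multiplier is −c × k ≈ −2.571, so ΔY = k × (−c·ΔT) = (−$115.2 billion) / 0.28 ≈ −$411.4 billion.

−$411.4 billion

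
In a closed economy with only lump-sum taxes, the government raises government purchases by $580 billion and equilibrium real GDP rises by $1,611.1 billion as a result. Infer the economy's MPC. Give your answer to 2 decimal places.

0.64

Implied spending multiplier k = ΔY/ΔG = 1,611.1/580 ≈ 2.7778.
Since k = 1/(1 − MPC), MPC = 1 − 1/k = 1 − ΔG/ΔY = 1 − 580/1,611.1 ≈ 0.64.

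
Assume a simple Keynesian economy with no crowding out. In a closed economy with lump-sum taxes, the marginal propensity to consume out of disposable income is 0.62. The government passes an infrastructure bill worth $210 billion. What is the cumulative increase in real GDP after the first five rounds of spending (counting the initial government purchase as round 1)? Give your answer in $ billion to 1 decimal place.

$502.0 billion

Round 1 adds ΔG = $210 billion; each later round is MPC = 0.62 times the previous.
After 5 rounds: 210 + 130.2 + 80.724 + 50.04888 + 31.0303056 = ΔG·(1 − c^5)/(1 − c) = 210 × (1 − 0.0916132832)/0.38 ≈ $502 billion.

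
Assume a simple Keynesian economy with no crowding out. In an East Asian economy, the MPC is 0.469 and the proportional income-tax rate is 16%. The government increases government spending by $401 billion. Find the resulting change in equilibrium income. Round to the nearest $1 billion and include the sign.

+$662 billion

Spending multiplier = 1/(1 − c(1−t)) = 1/(1 − 0.469×0.84) = 1/0.60604 ≈ 1.65.
ΔY = k × ΔG = (+$401 billion) / 0.60604 ≈ +$662 billion.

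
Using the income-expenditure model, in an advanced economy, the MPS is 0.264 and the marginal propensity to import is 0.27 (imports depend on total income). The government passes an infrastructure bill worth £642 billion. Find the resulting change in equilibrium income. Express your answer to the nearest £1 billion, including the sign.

MPC = 1 − MPS = 1 − 0.264 = 0.736.
Expenditure multiplier = 1/(1 − c + m) = 1/(1 − 0.736 + 0.27) = 1/0.534 ≈ 1.873.
ΔY = k × ΔG = (+£642 billion) / 0.534 ≈ +£1,202 billion.

+£1,202 billion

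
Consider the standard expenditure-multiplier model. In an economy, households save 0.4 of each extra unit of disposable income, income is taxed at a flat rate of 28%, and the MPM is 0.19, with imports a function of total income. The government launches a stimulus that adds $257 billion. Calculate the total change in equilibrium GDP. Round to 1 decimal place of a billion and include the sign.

+$339.1 billion

MPC = 1 − MPS = 1 − 0.4 = 0.6.
Spending multiplier = 1/(1 − c(1−t) + m) = 1/(1 − 0.6×0.72 + 0.19) = 1/0.758 ≈ 1.319.
ΔY = k × ΔG = (+$257 billion) / 0.758 ≈ +$339.1 billion.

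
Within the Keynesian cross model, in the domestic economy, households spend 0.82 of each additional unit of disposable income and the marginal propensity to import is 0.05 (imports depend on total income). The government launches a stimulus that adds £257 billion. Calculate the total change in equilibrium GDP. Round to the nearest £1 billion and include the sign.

+£1,117 billion

Government-spending multiplier = 1/(1 − c + m) = 1/(1 − 0.82 + 0.05) = 1/0.23 ≈ 4.348.
ΔY = k × ΔG = (+£257 billion) / 0.23 ≈ +£1,117 billion.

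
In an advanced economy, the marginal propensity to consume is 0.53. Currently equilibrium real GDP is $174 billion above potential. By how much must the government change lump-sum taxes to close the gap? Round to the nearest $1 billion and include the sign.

Spending multiplier = 1/(1 − MPC) = 1/(1 − 0.53) = 1/0.47 ≈ 2.128.
Tax multiplier = −c·k = −0.53/0.47 ≈ −1.128. Need ΔY = −$174 billion, so ΔT = ΔY/(−c·k) = −(−$174 billion) × 0.47 / 0.53 ≈ +$154 billion.
The government should raise lump-sum taxes by $154 billion.

+$154 billion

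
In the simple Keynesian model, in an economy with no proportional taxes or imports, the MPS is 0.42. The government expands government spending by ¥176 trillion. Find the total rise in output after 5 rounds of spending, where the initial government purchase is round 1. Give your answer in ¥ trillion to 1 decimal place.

MPC = 1 − MPS = 1 − 0.42 = 0.58.
Round 1 adds ΔG = ¥176 trillion; each later round is MPC = 0.58 times the previous.
After 5 rounds: 176 + 102.08 + 59.2064 + 34.339712 + 19.91703296 = ΔG·(1 − c^5)/(1 − c) = 176 × (1 − 0.0656356768)/0.42 ≈ ¥391.5 trillion.

¥391.5 trillion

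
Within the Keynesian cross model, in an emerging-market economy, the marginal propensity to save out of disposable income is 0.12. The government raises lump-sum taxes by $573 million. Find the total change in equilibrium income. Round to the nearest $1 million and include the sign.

MPC = 1 − MPS = 1 − 0.12 = 0.88.
A lump-sum tax change of +$573 million shifts disposable income by −$573 million; first-round consumption changes by −c × ΔT = −0.88 × (+$573 million) = −$504.24 million.
Expenditure multiplier = 1/(1 − MPC) = 1/(1 − 0.88) = 1/0.12 ≈ 8.333.
The tax multiplier is −c × k ≈ −7.333, so ΔY = k × (−c·ΔT) = (−$504.24 million) / 0.12 = −$4,202 million.

−$4,202 million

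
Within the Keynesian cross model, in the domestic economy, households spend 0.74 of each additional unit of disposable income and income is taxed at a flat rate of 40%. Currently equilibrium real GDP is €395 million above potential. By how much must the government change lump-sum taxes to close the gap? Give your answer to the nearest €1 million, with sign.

+€297 million

Spending multiplier = 1/(1 − c(1−t)) = 1/(1 − 0.74×0.6) = 1/0.556 ≈ 1.799.
Tax multiplier = −c·k = −0.74/0.556 ≈ −1.331. Need ΔY = −€395 million, so ΔT = ΔY/(−c·k) = −(−€395 million) × 0.556 / 0.74 ≈ +€297 million.
The government should raise lump-sum taxes by €297 million.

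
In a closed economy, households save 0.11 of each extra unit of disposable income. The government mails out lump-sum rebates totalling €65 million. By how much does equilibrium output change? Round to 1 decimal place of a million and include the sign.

MPC = 1 − MPS = 1 − 0.11 = 0.89.
A lump-sum tax change of −€65 million shifts disposable income by +€65 million; first-round consumption changes by −c × ΔT = −0.89 × (−€65 million) = +€57.85 million.
Expenditure multiplier = 1/(1 − MPC) = 1/(1 − 0.89) = 1/0.11 ≈ 9.091.
The tax multiplier is −c × k ≈ −8.091, so ΔY = k × (−c·ΔT) = (+€57.85 million) / 0.11 ≈ +€525.9 million.

+€525.9 million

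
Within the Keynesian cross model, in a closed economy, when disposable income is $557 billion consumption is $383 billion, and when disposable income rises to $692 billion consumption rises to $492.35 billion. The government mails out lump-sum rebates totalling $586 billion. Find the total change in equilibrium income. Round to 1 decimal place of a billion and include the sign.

MPC = ΔC/ΔYd = (492.35 − 383)/(692 − 557) = 109.35/135 = 0.81.
A lump-sum tax change of −$586 billion shifts disposable income by +$586 billion; first-round consumption changes by −c × ΔT = −0.81 × (−$586 billion) = +$474.66 billion.
Expenditure multiplier = 1/(1 − MPC) = 1/(1 − 0.81) = 1/0.19 ≈ 5.263.
The tax multiplier is −c × k ≈ −4.263, so ΔY = k × (−c·ΔT) = (+$474.66 billion) / 0.19 ≈ +$2,498.2 billion.

+$2,498.2 billion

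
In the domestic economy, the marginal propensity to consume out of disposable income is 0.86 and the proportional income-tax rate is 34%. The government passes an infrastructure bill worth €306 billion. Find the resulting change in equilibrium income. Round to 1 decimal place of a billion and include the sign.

Expenditure multiplier = 1/(1 − c(1−t)) = 1/(1 − 0.86×0.66) = 1/0.4324 ≈ 2.313.
ΔY = k × ΔG = (+€306 billion) / 0.4324 ≈ +€707.7 billion.

+€707.7 billion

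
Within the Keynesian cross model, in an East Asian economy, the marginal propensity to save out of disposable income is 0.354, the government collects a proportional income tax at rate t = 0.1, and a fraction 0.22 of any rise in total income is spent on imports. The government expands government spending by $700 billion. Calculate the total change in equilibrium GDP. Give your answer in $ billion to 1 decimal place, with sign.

MPC = 1 − MPS = 1 − 0.354 = 0.646.
Expenditure multiplier = 1/(1 − c(1−t) + m) = 1/(1 − 0.646×0.9 + 0.22) = 1/0.6386 ≈ 1.566.
ΔY = k × ΔG = (+$700 billion) / 0.6386 ≈ +$1,096.1 billion.

+$1,096.1 billion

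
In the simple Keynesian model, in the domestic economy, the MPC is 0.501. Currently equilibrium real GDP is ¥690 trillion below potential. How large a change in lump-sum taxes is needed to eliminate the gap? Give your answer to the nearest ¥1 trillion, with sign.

Spending multiplier = 1/(1 − MPC) = 1/(1 − 0.501) = 1/0.499 ≈ 2.004.
Tax multiplier = −c·k = −0.501/0.499 ≈ −1.004. Need ΔY = +¥690 trillion, so ΔT = ΔY/(−c·k) = −(+¥690 trillion) × 0.499 / 0.501 ≈ −¥687 trillion.
The government should cut lump-sum taxes by ¥687 trillion.

−¥687 trillion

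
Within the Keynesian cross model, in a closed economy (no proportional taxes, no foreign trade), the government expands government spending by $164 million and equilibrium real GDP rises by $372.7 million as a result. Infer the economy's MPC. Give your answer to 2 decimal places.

Implied spending multiplier k = ΔY/ΔG = 372.7/164 ≈ 2.2726.
Since k = 1/(1 − MPC), MPC = 1 − 1/k = 1 − ΔG/ΔY = 1 − 164/372.7 ≈ 0.56.

0.56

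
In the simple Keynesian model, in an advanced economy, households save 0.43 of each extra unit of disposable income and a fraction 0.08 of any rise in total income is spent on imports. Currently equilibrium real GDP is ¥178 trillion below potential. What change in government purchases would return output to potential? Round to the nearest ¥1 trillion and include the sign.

MPC = 1 − MPS = 1 − 0.43 = 0.57.
Spending multiplier = 1/(1 − c + m) = 1/(1 − 0.57 + 0.08) = 1/0.51 ≈ 1.961.
Need ΔY = +¥178 trillion, so ΔG = ΔY/k = (+¥178 trillion) × 0.51 ≈ +¥91 trillion.
The government should increase government purchases by ¥91 trillion.

+¥91 trillion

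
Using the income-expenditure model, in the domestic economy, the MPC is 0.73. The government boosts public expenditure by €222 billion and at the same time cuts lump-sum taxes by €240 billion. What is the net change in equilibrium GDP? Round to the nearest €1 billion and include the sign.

Expenditure multiplier = 1/(1 − MPC) = 1/(1 − 0.73) = 1/0.27 ≈ 3.704.
ΔG contributes k·ΔG = (+€222 billion) / 0.27 ≈ +€822.2 billion.
ΔT of −€240 billion changes first-round spending by −c·ΔT = +€175.2 billion, contributing k·(−c·ΔT) = (+€175.2 billion) / 0.27 ≈ +€648.9 billion.
Net ΔY = k(ΔG − c·ΔT) = (+€397.2 billion) / 0.27 ≈ +€1,471 billion.

+€1,471 billion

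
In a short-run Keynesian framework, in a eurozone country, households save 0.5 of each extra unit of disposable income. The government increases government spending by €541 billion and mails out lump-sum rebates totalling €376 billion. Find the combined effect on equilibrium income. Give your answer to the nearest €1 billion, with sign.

MPC = 1 − MPS = 1 − 0.5 = 0.5.
Expenditure multiplier = 1/(1 − MPC) = 1/(1 − 0.5) = 1/0.5 = 2.
ΔG contributes k·ΔG = (+€541 billion) / 0.5 = +€1,082 billion.
ΔT of −€376 billion changes first-round spending by −c·ΔT = +€188 billion, contributing k·(−c·ΔT) = (+€188 billion) / 0.5 = +€376 billion.
Net ΔY = k(ΔG − c·ΔT) = (+€729 billion) / 0.5 = +€1,458 billion.

+€1,458 billion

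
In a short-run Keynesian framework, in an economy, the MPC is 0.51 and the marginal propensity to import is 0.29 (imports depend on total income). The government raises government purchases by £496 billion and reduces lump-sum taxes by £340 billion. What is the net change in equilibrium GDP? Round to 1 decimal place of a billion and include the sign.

+£858.2 billion

Expenditure multiplier = 1/(1 − c + m) = 1/(1 − 0.51 + 0.29) = 1/0.78 ≈ 1.282.
ΔG contributes k·ΔG = (+£496 billion) / 0.78 ≈ +£635.9 billion.
ΔT of −£340 billion changes first-round spending by −c·ΔT = +£173.4 billion, contributing k·(−c·ΔT) = (+£173.4 billion) / 0.78 ≈ +£222.3 billion.
Net ΔY = k(ΔG − c·ΔT) = (+£669.4 billion) / 0.78 ≈ +£858.2 billion.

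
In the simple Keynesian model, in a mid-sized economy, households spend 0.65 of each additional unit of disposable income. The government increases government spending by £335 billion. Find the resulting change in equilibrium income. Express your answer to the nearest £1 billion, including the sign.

Spending multiplier = 1/(1 − MPC) = 1/(1 − 0.65) = 1/0.35 ≈ 2.857.
ΔY = k × ΔG = (+£335 billion) / 0.35 ≈ +£957 billion.

+£957 billion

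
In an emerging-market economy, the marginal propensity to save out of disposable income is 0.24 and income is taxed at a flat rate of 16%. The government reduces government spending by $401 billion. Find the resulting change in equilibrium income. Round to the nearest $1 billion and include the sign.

−$1,109 billion

MPC = 1 − MPS = 1 − 0.24 = 0.76.
Spending multiplier = 1/(1 − c(1−t)) = 1/(1 − 0.76×0.84) = 1/0.3616 ≈ 2.765.
ΔY = k × ΔG = (−$401 billion) / 0.3616 ≈ −$1,109 billion.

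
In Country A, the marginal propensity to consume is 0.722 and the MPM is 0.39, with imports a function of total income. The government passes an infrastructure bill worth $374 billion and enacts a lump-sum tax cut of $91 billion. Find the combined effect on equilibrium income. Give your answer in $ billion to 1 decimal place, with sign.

Expenditure multiplier = 1/(1 − c + m) = 1/(1 − 0.722 + 0.39) = 1/0.668 ≈ 1.497.
ΔG contributes k·ΔG = (+$374 billion) / 0.668 ≈ +$559.9 billion.
ΔT of −$91 billion changes first-round spending by −c·ΔT = +$65.702 billion, contributing k·(−c·ΔT) = (+$65.702 billion) / 0.668 ≈ +$98.4 billion.
Net ΔY = k(ΔG − c·ΔT) = (+$439.702 billion) / 0.668 ≈ +$658.2 billion.

+$658.2 billion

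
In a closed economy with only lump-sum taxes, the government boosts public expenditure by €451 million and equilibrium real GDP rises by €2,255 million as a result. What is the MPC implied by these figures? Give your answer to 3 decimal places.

Implied spending multiplier k = ΔY/ΔG = 2,255/451 = 5.
Since k = 1/(1 − MPC), MPC = 1 − 1/k = 1 − ΔG/ΔY = 1 − 451/2,255 = 0.800.

0.800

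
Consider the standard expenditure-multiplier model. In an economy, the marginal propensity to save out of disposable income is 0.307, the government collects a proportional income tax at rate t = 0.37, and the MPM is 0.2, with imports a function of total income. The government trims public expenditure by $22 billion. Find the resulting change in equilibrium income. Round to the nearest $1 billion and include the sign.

MPC = 1 − MPS = 1 − 0.307 = 0.693.
Spending multiplier = 1/(1 − c(1−t) + m) = 1/(1 − 0.693×0.63 + 0.2) = 1/0.76341 ≈ 1.31.
ΔY = k × ΔG = (−$22 billion) / 0.76341 ≈ −$29 billion.

−$29 billion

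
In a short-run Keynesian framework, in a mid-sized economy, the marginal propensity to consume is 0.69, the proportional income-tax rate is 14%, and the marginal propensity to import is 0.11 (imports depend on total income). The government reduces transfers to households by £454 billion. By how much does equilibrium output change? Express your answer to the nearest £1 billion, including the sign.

The transfer change shifts disposable income by −£454 billion, so first-round consumption changes by c·ΔTR = 0.69 × (−£454 billion) = −£313.26 billion.
Expenditure multiplier = 1/(1 − c(1−t) + m) = 1/(1 − 0.69×0.86 + 0.11) = 1/0.5166 ≈ 1.936.
The transfer multiplier is c × k ≈ 1.336, so ΔY = k × (c·ΔTR) = (−£313.26 billion) / 0.5166 ≈ −£606 billion.

−£606 billion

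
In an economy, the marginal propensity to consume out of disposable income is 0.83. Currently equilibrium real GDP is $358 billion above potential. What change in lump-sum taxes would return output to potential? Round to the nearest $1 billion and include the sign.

+$73 billion

Spending multiplier = 1/(1 − MPC) = 1/(1 − 0.83) = 1/0.17 ≈ 5.882.
Tax multiplier = −c·k = −0.83/0.17 ≈ −4.882. Need ΔY = −$358 billion, so ΔT = ΔY/(−c·k) = −(−$358 billion) × 0.17 / 0.83 ≈ +$73 billion.
The government should raise lump-sum taxes by $73 billion.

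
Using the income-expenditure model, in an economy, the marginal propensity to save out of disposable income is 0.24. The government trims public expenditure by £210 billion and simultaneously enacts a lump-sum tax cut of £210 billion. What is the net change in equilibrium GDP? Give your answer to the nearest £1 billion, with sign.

MPC = 1 − MPS = 1 − 0.24 = 0.76.
Expenditure multiplier = 1/(1 − MPC) = 1/(1 − 0.76) = 1/0.24 ≈ 4.167.
ΔG contributes k·ΔG = (−£210 billion) / 0.24 = −£875 billion.
ΔT of −£210 billion changes first-round spending by −c·ΔT = +£159.6 billion, contributing k·(−c·ΔT) = (+£159.6 billion) / 0.24 = +£665 billion.
With ΔG = ΔT and no other leakages, the balanced-budget multiplier is 1, so ΔY = ΔG = −£210 billion.

−£210 billion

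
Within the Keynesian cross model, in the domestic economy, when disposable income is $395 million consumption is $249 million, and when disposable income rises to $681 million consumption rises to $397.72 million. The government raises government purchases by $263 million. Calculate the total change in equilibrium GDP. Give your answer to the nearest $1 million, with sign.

MPC = ΔC/ΔYd = (397.72 − 249)/(681 − 395) = 148.72/286 = 0.52.
Spending multiplier = 1/(1 − MPC) = 1/(1 − 0.52) = 1/0.48 ≈ 2.083.
ΔY = k × ΔG = (+$263 million) / 0.48 ≈ +$548 million.

+$548 million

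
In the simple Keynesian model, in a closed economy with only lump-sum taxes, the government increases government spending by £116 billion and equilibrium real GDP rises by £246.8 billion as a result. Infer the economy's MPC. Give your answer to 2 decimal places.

Implied spending multiplier k = ΔY/ΔG = 246.8/116 ≈ 2.1276.
Since k = 1/(1 − MPC), MPC = 1 − 1/k = 1 − ΔG/ΔY = 1 − 116/246.8 ≈ 0.53.

0.53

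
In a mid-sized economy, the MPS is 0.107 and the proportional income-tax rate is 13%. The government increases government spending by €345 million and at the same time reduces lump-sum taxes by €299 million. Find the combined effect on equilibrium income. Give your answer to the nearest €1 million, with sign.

+€2,743 million

MPC = 1 − MPS = 1 − 0.107 = 0.893.
Expenditure multiplier = 1/(1 − c(1−t)) = 1/(1 − 0.893×0.87) = 1/0.22309 ≈ 4.482.
ΔG contributes k·ΔG = (+€345 million) / 0.22309 ≈ +€1,546.5 million.
ΔT of −€299 million changes first-round spending by −c·ΔT = +€267.007 million, contributing k·(−c·ΔT) = (+€267.007 million) / 0.22309 ≈ +€1,196.9 million.
Net ΔY = k(ΔG − c·ΔT) = (+€612.007 million) / 0.22309 ≈ +€2,743 million.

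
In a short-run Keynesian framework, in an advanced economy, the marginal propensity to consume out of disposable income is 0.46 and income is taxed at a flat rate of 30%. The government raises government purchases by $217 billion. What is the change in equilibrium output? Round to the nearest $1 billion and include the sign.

Government-spending multiplier = 1/(1 − c(1−t)) = 1/(1 − 0.46×0.7) = 1/0.678 ≈ 1.475.
ΔY = k × ΔG = (+$217 billion) / 0.678 ≈ +$320 billion.

+$320 billion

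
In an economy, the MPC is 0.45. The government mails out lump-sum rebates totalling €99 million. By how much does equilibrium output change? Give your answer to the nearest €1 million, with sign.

A lump-sum tax change of −€99 million shifts disposable income by +€99 million; first-round consumption changes by −c × ΔT = −0.45 × (−€99 million) = +€44.55 million.
Expenditure multiplier = 1/(1 − MPC) = 1/(1 − 0.45) = 1/0.55 ≈ 1.818.
The tax multiplier is −c × k ≈ −0.818, so ΔY = k × (−c·ΔT) = (+€44.55 million) / 0.55 = +€81 million.

+€81 million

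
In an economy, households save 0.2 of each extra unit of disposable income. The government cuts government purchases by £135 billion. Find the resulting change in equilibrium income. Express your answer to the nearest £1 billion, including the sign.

MPC = 1 − MPS = 1 − 0.2 = 0.8.
Government-spending multiplier = 1/(1 − MPC) = 1/(1 − 0.8) = 1/0.2 = 5.
ΔY = k × ΔG = (−£135 billion) / 0.2 = −£675 billion.

−£675 billion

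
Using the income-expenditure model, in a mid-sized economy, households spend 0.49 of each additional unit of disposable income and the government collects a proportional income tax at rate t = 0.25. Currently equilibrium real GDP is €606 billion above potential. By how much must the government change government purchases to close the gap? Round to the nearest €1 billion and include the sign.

Spending multiplier = 1/(1 − c(1−t)) = 1/(1 − 0.49×0.75) = 1/0.6325 ≈ 1.581.
Need ΔY = −€606 billion, so ΔG = ΔY/k = (−€606 billion) × 0.6325 ≈ −€383 billion.
The government should cut government purchases by €383 billion.

−€383 billion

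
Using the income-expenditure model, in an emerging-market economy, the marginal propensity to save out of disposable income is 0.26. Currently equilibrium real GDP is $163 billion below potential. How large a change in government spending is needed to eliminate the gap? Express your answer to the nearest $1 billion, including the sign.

MPC = 1 − MPS = 1 − 0.26 = 0.74.
Spending multiplier = 1/(1 − MPC) = 1/(1 − 0.74) = 1/0.26 ≈ 3.846.
Need ΔY = +$163 billion, so ΔG = ΔY/k = (+$163 billion) × 0.26 ≈ +$42 billion.
The government should increase government spending by $42 billion.

+$42 billion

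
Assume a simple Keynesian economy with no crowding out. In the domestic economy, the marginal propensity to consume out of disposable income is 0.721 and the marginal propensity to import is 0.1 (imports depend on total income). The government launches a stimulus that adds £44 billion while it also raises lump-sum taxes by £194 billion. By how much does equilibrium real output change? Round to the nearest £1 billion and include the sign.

Expenditure multiplier = 1/(1 − c + m) = 1/(1 − 0.721 + 0.1) = 1/0.379 ≈ 2.639.
ΔG contributes k·ΔG = (+£44 billion) / 0.379 ≈ +£116.1 billion.
ΔT of +£194 billion changes first-round spending by −c·ΔT = −£139.874 billion, contributing k·(−c·ΔT) = (−£139.874 billion) / 0.379 ≈ −£369.1 billion.
Net ΔY = k(ΔG − c·ΔT) = (−£95.874 billion) / 0.379 ≈ −£253 billion.

−£253 billion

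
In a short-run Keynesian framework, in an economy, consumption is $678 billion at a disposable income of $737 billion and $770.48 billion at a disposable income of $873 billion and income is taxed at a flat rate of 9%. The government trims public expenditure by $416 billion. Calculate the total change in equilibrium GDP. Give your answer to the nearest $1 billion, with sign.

MPC = ΔC/ΔYd = (770.48 − 678)/(873 − 737) = 92.48/136 = 0.68.
Expenditure multiplier = 1/(1 − c(1−t)) = 1/(1 − 0.68×0.91) = 1/0.3812 ≈ 2.623.
ΔY = k × ΔG = (−$416 billion) / 0.3812 ≈ −$1,091 billion.

−$1,091 billion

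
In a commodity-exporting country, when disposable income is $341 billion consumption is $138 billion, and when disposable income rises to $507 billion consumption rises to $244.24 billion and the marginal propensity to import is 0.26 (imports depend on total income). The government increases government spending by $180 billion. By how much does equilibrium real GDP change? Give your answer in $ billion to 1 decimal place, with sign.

+$290.3 billion

MPC = ΔC/ΔYd = (244.24 − 138)/(507 − 341) = 106.24/166 = 0.64.
Spending multiplier = 1/(1 − c + m) = 1/(1 − 0.64 + 0.26) = 1/0.62 ≈ 1.613.
ΔY = k × ΔG = (+$180 billion) / 0.62 ≈ +$290.3 billion.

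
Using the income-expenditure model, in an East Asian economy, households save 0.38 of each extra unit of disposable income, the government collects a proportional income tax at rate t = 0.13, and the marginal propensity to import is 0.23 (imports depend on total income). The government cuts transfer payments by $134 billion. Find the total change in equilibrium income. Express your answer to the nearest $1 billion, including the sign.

−$120 billion

MPC = 1 − MPS = 1 − 0.38 = 0.62.
The transfer change shifts disposable income by −$134 billion, so first-round consumption changes by c·ΔTR = 0.62 × (−$134 billion) = −$83.08 billion.
Expenditure multiplier = 1/(1 − c(1−t) + m) = 1/(1 − 0.62×0.87 + 0.23) = 1/0.6906 ≈ 1.448.
The transfer multiplier is c × k ≈ 0.898, so ΔY = k × (c·ΔTR) = (−$83.08 billion) / 0.6906 ≈ −$120 billion.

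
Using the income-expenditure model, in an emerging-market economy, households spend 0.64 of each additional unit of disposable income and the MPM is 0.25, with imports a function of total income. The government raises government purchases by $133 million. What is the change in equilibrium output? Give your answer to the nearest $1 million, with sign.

Government-spending multiplier = 1/(1 − c + m) = 1/(1 − 0.64 + 0.25) = 1/0.61 ≈ 1.639.
ΔY = k × ΔG = (+$133 million) / 0.61 ≈ +$218 million.

+$218 million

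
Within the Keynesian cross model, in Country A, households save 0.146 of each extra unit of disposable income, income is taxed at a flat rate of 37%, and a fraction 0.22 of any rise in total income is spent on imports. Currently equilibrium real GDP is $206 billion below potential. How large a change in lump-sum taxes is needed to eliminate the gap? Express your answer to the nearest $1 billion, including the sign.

MPC = 1 − MPS = 1 − 0.146 = 0.854.
Spending multiplier = 1/(1 − c(1−t) + m) = 1/(1 − 0.854×0.63 + 0.22) = 1/0.68198 ≈ 1.466.
Tax multiplier = −c·k = −0.854/0.68198 ≈ −1.252. Need ΔY = +$206 billion, so ΔT = ΔY/(−c·k) = −(+$206 billion) × 0.68198 / 0.854 ≈ −$165 billion.
The government should cut lump-sum taxes by $165 billion.

−$165 billion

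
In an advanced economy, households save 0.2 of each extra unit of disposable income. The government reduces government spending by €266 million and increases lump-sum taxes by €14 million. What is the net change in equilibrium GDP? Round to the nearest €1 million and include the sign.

MPC = 1 − MPS = 1 − 0.2 = 0.8.
Expenditure multiplier = 1/(1 − MPC) = 1/(1 − 0.8) = 1/0.2 = 5.
ΔG contributes k·ΔG = (−€266 million) / 0.2 = −€1,330 million.
ΔT of +€14 million changes first-round spending by −c·ΔT = −€11.2 million, contributing k·(−c·ΔT) = (−€11.2 million) / 0.2 = −€56 million.
Net ΔY = k(ΔG − c·ΔT) = (−€277.2 million) / 0.2 = −€1,386 million.

−€1,386 million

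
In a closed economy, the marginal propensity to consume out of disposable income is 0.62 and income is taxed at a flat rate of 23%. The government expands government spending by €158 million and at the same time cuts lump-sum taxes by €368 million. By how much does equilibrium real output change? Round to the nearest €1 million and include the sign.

Expenditure multiplier = 1/(1 − c(1−t)) = 1/(1 − 0.62×0.77) = 1/0.5226 ≈ 1.914.
ΔG contributes k·ΔG = (+€158 million) / 0.5226 ≈ +€302.3 million.
ΔT of −€368 million changes first-round spending by −c·ΔT = +€228.16 million, contributing k·(−c·ΔT) = (+€228.16 million) / 0.5226 ≈ +€436.6 million.
Net ΔY = k(ΔG − c·ΔT) = (+€386.16 million) / 0.5226 ≈ +€739 million.

+€739 million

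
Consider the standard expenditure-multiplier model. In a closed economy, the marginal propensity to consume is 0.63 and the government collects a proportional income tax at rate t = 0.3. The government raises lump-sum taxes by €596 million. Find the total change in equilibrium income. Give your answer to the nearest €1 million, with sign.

−€672 million

A lump-sum tax change of +€596 million shifts disposable income by −€596 million; first-round consumption changes by −c × ΔT = −0.63 × (+€596 million) = −€375.48 million.
Expenditure multiplier = 1/(1 − c(1−t)) = 1/(1 − 0.63×0.7) = 1/0.559 ≈ 1.789.
The tax multiplier is −c × k ≈ −1.127, so ΔY = k × (−c·ΔT) = (−€375.48 million) / 0.559 ≈ −€672 million.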